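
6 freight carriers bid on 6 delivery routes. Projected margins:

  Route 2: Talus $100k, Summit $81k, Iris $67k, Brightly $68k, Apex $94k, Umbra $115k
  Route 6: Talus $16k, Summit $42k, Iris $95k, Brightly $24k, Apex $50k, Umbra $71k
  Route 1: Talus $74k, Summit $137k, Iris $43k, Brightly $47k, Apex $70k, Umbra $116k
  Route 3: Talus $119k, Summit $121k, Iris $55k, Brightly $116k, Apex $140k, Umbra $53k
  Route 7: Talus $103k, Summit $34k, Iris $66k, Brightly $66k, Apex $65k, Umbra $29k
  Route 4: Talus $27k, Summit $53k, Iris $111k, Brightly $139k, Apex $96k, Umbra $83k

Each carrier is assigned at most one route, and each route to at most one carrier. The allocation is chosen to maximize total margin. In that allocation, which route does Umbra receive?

This is the linear assignment problem.
Optimal: Talus→Route 7 ($103k), Summit→Route 1 ($137k), Iris→Route 6 ($95k), Brightly→Route 4 ($139k), Apex→Route 3 ($140k), Umbra→Route 2 ($115k) — total 103+137+95+139+140+115 = $729k.
Next-best assignment: Talus→Route 7, Summit→Route 2, Iris→Route 6, Brightly→Route 4, Apex→Route 3, Umbra→Route 1 = $674k.
Umbra's own top route is Route 1 ($116k), but forcing Umbra→Route 1 and reassigning the rest optimally gives only $674k — worse by 55.

Umbra receives Route 2.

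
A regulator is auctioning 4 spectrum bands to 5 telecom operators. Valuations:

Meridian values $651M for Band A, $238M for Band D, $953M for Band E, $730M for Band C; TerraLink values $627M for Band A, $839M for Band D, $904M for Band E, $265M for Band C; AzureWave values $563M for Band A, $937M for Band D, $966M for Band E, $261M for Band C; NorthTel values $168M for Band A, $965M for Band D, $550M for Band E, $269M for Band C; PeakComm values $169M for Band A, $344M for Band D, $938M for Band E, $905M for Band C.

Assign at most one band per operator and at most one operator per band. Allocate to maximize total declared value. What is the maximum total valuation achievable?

Optimal: Meridian→Band A ($651M), NorthTel→Band D ($965M), AzureWave→Band E ($966M), PeakComm→Band C ($905M) — total 651+965+966+905 = $3487M.
Row-greedy (each operator in turn takes its best remaining band) gives $2624M, worse by 863.
Next-best assignment: TerraLink→Band A, NorthTel→Band D, AzureWave→Band E, PeakComm→Band C = $3463M.
Swapping PeakComm↔Meridian (PeakComm→Band A $169M, Meridian→Band C $730M) loses 657.
No other one-to-one assignment exceeds $3487M.

Max total: $3487M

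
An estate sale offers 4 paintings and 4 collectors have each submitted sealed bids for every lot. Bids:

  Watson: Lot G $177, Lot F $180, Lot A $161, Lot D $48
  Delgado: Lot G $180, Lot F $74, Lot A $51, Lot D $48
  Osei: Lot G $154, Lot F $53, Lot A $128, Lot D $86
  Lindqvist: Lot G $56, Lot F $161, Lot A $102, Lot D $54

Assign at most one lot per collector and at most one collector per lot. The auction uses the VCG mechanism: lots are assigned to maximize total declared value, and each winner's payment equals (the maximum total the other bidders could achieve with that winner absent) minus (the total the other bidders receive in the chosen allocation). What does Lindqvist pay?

Efficient allocation: Watson→Lot A ($161), Delgado→Lot G ($180), Osei→Lot D ($86), Lindqvist→Lot F ($161); total welfare W = $588.
Lindqvist receives Lot F at value $161, so the others get W − 161 = $427.
Without Lindqvist: best allocation of the remaining 3 bidders over all 4 lots is Watson→Lot F ($180), Delgado→Lot G ($180), Osei→Lot A ($128), total $488.
VCG payment = (others' best without Lindqvist) − (others' welfare with Lindqvist) = 488 − 427 = $61.

Lindqvist pays $61.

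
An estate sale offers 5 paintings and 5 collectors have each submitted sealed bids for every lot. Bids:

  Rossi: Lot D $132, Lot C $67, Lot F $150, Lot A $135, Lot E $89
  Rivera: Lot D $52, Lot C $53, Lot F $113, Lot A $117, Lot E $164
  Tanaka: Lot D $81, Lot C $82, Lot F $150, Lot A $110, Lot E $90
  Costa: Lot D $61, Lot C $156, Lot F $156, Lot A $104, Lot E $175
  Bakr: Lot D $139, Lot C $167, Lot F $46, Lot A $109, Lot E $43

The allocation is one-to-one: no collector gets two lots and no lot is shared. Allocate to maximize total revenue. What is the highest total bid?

Optimal: Rossi→Lot A ($135), Rivera→Lot E ($164), Tanaka→Lot F ($150), Costa→Lot C ($156), Bakr→Lot D ($139) — total 135+164+150+156+139 = $744.
Column-greedy (each lot in turn goes to its best remaining collector) gives $652, worse by 92.
Next-best assignment: Rossi→Lot D, Rivera→Lot A, Tanaka→Lot F, Costa→Lot E, Bakr→Lot C = $741.

Maximum total: $744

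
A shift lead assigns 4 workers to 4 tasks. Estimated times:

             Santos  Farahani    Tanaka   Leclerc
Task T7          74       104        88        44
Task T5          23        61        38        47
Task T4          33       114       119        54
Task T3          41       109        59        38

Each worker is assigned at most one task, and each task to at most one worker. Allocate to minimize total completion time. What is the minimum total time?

Minimum total: 197 min

Optimal: Santos→Task T4 (33 min), Farahani→Task T5 (61 min), Tanaka→Task T3 (59 min), Leclerc→Task T7 (44 min) — total 33+61+59+44 = 197 min.
Row-greedy (each worker in turn takes its cheapest remaining task) gives 240 min, worse by 43.
Checked against all permutations: 197 min is optimal.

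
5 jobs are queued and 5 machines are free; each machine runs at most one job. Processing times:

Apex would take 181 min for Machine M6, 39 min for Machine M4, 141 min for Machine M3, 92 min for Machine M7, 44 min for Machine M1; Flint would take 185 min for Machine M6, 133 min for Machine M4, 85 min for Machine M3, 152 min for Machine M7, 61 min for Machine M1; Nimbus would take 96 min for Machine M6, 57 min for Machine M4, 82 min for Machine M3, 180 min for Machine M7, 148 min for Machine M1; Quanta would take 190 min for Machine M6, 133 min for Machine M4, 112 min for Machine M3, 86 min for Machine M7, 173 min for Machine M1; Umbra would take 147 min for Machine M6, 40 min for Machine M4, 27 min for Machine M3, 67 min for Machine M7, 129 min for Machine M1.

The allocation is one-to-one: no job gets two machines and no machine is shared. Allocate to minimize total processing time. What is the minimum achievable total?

Minimum total: 309 min

This is a one-to-one assignment (minimum-cost bipartite matching).
Optimal: Apex→Machine M4 (39 min), Flint→Machine M1 (61 min), Nimbus→Machine M6 (96 min), Quanta→Machine M7 (86 min), Umbra→Machine M3 (27 min) — total 39+61+96+86+27 = 309 min.
Row-greedy (each job in turn takes its cheapest remaining machine) gives 415 min, worse by 106.
Swapping Flint↔Umbra (Flint→Machine M3 85 min, Umbra→Machine M1 129 min) adds 126.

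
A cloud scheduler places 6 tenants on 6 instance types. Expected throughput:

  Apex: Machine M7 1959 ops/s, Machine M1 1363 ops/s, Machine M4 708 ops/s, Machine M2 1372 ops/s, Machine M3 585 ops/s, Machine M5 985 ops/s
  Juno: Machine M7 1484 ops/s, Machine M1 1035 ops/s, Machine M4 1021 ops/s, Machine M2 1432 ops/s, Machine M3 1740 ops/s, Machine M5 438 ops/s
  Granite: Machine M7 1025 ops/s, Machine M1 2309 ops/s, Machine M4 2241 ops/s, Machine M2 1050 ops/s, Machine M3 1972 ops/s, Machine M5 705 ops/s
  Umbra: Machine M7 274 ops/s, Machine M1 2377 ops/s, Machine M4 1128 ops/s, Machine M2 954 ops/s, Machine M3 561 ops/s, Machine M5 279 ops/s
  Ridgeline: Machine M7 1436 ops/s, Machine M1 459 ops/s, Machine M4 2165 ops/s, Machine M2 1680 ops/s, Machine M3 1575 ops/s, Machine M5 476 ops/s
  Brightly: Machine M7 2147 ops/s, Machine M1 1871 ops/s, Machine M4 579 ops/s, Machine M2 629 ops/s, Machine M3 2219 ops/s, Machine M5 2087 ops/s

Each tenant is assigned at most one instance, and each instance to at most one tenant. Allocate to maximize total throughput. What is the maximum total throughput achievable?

This is the linear assignment problem.
Optimal: Apex→Machine M7 (1959 ops/s), Juno→Machine M3 (1740 ops/s), Granite→Machine M4 (2241 ops/s), Umbra→Machine M1 (2377 ops/s), Ridgeline→Machine M2 (1680 ops/s), Brightly→Machine M5 (2087 ops/s) — total 1959+1740+2241+2377+1680+2087 = 12084 ops/s.
Checked against all permutations: 12084 ops/s is optimal.

Maximum total: 12084 ops/s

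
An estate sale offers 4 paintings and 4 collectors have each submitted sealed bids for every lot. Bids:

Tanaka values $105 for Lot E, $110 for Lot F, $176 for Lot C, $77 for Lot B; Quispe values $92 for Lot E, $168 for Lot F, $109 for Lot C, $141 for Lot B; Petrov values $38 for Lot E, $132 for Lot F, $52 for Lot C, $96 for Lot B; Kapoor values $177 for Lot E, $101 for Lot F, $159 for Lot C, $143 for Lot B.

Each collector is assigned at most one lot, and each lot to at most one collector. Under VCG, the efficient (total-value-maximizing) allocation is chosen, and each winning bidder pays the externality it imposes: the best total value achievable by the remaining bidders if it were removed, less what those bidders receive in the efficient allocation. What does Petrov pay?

Efficient allocation: Tanaka→Lot C ($176), Quispe→Lot B ($141), Petrov→Lot F ($132), Kapoor→Lot E ($177); total welfare W = $626.
Petrov receives Lot F at value $132, so the others get W − 132 = $494.
Without Petrov: best allocation of the remaining 3 bidders over all 4 lots is Tanaka→Lot C ($176), Quispe→Lot F ($168), Kapoor→Lot E ($177), total $521.
VCG payment = (others' best without Petrov) − (others' welfare with Petrov) = 521 − 494 = $27.

Petrov pays $27.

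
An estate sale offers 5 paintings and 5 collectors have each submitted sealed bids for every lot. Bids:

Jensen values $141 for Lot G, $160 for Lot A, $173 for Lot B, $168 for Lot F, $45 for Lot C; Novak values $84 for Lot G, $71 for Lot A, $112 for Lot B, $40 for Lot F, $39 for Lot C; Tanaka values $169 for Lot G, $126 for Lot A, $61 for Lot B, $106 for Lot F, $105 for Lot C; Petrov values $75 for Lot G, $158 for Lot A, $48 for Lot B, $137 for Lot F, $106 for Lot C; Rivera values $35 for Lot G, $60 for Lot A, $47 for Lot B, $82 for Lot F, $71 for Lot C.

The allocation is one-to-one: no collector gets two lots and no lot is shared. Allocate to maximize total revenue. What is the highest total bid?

Optimal: Jensen→Lot F ($168), Novak→Lot B ($112), Tanaka→Lot G ($169), Petrov→Lot A ($158), Rivera→Lot C ($71) — total 168+112+169+158+71 = $678.
Column-greedy (each lot in turn goes to its best remaining collector) gives $649, worse by 29.
Next-best assignment: Jensen→Lot A, Novak→Lot B, Tanaka→Lot G, Petrov→Lot F, Rivera→Lot C = $649.
Swapping Rivera↔Jensen (Rivera→Lot F $82, Jensen→Lot C $45) loses 112.
Checked against all permutations: $678 is optimal.

Max total: $678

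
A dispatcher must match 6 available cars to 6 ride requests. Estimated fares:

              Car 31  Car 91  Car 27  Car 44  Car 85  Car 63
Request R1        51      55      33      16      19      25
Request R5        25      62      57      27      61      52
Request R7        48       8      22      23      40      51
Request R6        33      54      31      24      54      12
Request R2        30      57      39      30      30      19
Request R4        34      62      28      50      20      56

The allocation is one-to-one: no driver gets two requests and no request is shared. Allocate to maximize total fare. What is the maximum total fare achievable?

Optimal: Car 31→Request R1 ($51), Car 91→Request R2 ($57), Car 27→Request R5 ($57), Car 44→Request R4 ($50), Car 85→Request R6 ($54), Car 63→Request R7 ($51) — total 51+57+57+50+54+51 = $320.
Max-entry greedy (repeatedly take the single best remaining cell) gives $285, worse by 35.
Next-best assignment: Car 31→Request R1, Car 91→Request R5, Car 27→Request R2, Car 44→Request R4, Car 85→Request R6, Car 63→Request R7 = $307.
Swapping Car 85↔Car 63 (Car 85→Request R7 $40, Car 63→Request R6 $12) loses 53.

Max total: $320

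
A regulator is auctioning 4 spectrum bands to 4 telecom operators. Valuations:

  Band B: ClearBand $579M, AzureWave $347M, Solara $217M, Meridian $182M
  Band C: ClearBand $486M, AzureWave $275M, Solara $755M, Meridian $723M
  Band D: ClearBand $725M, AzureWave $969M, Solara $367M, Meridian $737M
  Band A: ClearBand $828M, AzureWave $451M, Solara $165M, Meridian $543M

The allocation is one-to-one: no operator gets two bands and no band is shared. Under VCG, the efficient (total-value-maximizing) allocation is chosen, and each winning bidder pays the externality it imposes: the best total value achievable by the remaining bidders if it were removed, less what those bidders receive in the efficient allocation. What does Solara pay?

Efficient allocation: ClearBand→Band B ($579M), AzureWave→Band D ($969M), Solara→Band C ($755M), Meridian→Band A ($543M); total welfare W = $2846M.
Solara receives Band C at value $755M, so the others get W − 755 = $2091M.
Without Solara: best allocation of the remaining 3 bidders over all 4 bands is ClearBand→Band A ($828M), AzureWave→Band D ($969M), Meridian→Band C ($723M), total $2520M.
VCG payment = (others' best without Solara) − (others' welfare with Solara) = 2520 − 2091 = $429M.

Solara pays $429M.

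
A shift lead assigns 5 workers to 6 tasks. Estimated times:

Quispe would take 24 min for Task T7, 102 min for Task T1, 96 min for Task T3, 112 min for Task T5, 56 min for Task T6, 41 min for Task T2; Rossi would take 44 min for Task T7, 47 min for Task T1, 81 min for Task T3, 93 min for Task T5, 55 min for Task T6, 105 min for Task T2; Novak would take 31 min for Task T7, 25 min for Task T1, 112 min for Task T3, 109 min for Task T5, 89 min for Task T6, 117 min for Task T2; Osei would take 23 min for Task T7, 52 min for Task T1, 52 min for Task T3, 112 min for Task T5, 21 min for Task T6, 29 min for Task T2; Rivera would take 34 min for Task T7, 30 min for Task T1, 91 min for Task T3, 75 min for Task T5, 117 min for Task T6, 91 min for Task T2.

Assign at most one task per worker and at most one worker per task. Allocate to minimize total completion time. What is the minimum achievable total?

This is a one-to-one assignment (minimum-cost bipartite matching).
Optimal: Quispe→Task T2 (41 min), Rossi→Task T3 (81 min), Novak→Task T1 (25 min), Osei→Task T6 (21 min), Rivera→Task T7 (34 min) — total 41+81+25+21+34 = 202 min.

Min total: 202 min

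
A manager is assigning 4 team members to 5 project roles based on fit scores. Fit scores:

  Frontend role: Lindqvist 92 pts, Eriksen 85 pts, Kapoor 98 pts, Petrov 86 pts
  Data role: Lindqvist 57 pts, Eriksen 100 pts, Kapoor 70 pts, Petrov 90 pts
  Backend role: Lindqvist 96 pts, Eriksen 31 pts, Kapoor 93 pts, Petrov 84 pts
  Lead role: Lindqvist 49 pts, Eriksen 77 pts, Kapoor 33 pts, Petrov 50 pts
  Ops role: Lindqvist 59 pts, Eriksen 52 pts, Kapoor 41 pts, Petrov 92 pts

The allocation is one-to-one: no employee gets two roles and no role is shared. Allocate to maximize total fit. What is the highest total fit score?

Treat this as an assignment problem: match each employee to one role.
Optimal: Lindqvist→Backend role (96 pts), Eriksen→Data role (100 pts), Kapoor→Frontend role (98 pts), Petrov→Ops role (92 pts) — total 96+100+98+92 = 386 pts.
Column-greedy (each role in turn goes to its best remaining employee) gives 344 pts, worse by 42.
Checked against all permutations: 386 pts is optimal.

Maximum total: 386 pts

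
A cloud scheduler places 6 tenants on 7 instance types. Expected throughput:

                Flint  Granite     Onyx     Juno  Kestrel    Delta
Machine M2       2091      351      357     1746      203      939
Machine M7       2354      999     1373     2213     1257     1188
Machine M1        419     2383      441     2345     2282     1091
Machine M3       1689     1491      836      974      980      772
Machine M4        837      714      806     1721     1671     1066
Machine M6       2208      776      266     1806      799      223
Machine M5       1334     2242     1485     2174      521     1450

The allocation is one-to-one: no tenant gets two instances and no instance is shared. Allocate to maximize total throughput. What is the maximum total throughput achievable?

This is the linear assignment problem.
Optimal: Flint→Machine M6 (2208 ops/s), Granite→Machine M5 (2242 ops/s), Onyx→Machine M7 (1373 ops/s), Juno→Machine M2 (1746 ops/s), Kestrel→Machine M1 (2282 ops/s), Delta→Machine M4 (1066 ops/s) — total 2208+2242+1373+1746+2282+1066 = 10917 ops/s.
Column-greedy (each instance in turn goes to its best remaining tenant) gives 8999 ops/s, worse by 1918.
Swapping Onyx↔Granite (Onyx→Machine M5 1485 ops/s, Granite→Machine M7 999 ops/s) loses 1131.
Every other assignment is strictly worse.

Max total: 10917 ops/s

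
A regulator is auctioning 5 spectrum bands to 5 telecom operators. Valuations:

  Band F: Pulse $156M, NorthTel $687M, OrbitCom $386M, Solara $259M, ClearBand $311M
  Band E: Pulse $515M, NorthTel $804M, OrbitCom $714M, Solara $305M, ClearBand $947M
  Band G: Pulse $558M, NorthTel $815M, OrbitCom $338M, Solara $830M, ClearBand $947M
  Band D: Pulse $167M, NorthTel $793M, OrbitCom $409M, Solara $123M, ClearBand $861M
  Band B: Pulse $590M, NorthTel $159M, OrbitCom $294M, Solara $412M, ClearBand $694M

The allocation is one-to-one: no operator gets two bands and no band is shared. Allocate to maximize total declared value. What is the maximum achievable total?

Max total: $3682M

Optimal: Pulse→Band B ($590M), NorthTel→Band F ($687M), OrbitCom→Band E ($714M), Solara→Band G ($830M), ClearBand→Band D ($861M) — total 590+687+714+830+861 = $3682M.
Swapping ClearBand↔NorthTel (ClearBand→Band F $311M, NorthTel→Band D $793M) loses 444.
No other one-to-one assignment exceeds $3682M.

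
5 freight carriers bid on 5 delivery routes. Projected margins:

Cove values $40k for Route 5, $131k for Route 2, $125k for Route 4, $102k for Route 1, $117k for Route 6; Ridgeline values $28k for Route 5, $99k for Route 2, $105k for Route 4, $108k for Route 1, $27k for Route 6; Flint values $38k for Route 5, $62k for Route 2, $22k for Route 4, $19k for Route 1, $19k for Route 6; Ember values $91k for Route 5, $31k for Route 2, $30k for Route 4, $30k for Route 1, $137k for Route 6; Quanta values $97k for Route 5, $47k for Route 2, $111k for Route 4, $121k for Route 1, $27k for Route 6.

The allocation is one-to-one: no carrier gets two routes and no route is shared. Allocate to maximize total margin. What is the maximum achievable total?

Optimal: Cove→Route 2 ($131k), Ridgeline→Route 4 ($105k), Flint→Route 5 ($38k), Ember→Route 6 ($137k), Quanta→Route 1 ($121k) — total 131+105+38+137+121 = $532k.
Row-greedy (each carrier in turn takes its best remaining route) gives $525k, worse by 7.
Next-best assignment: Cove→Route 4, Ridgeline→Route 1, Flint→Route 2, Ember→Route 6, Quanta→Route 5 = $529k.
Swapping Cove↔Quanta (Cove→Route 1 $102k, Quanta→Route 2 $47k) loses 103.
Checked against all permutations: $532k is optimal.

Max total: $532k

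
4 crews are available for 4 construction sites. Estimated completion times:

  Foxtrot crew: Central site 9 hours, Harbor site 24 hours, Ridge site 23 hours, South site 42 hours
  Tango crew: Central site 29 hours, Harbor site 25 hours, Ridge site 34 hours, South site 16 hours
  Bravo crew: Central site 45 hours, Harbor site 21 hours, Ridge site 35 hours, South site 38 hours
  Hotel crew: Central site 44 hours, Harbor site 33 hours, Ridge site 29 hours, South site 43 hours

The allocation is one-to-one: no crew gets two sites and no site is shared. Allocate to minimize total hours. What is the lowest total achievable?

Optimal: Foxtrot crew→Central site (9 hours), Tango crew→South site (16 hours), Bravo crew→Harbor site (21 hours), Hotel crew→Ridge site (29 hours) — total 9+16+21+29 = 75 hours.
Next-best assignment: Foxtrot crew→Central site, Tango crew→South site, Bravo crew→Ridge site, Hotel crew→Harbor site = 93 hours.
Swapping Hotel crew↔Foxtrot crew (Hotel crew→Central site 44 hours, Foxtrot crew→Ridge site 23 hours) adds 29.

Minimum total: 75 hours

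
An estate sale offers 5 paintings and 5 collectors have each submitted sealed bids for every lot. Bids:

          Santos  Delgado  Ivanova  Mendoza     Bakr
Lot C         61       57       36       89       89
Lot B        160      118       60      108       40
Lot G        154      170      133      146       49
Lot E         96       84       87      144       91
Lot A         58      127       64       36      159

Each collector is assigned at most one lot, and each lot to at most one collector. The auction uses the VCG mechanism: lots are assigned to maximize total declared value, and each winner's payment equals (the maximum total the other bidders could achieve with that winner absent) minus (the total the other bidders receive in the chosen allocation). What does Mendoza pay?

Mendoza pays $51.

Efficient allocation: Santos→Lot B ($160), Delgado→Lot G ($170), Ivanova→Lot C ($36), Mendoza→Lot E ($144), Bakr→Lot A ($159); total welfare W = $669.
Mendoza receives Lot E at value $144, so the others get W − 144 = $525.
Without Mendoza: best allocation of the remaining 4 bidders over all 5 lots is Santos→Lot B ($160), Delgado→Lot G ($170), Ivanova→Lot E ($87), Bakr→Lot A ($159), total $576.
VCG payment = (others' best without Mendoza) − (others' welfare with Mendoza) = 576 − 525 = $51.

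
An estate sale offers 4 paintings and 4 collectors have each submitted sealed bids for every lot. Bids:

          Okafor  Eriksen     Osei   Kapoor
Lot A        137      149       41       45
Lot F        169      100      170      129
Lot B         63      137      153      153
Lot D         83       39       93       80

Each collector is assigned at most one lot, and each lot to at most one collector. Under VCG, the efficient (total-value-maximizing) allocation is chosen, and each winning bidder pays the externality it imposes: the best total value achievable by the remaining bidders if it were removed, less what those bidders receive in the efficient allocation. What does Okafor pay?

Okafor pays $77.

Efficient allocation: Okafor→Lot F ($169), Eriksen→Lot A ($149), Osei→Lot D ($93), Kapoor→Lot B ($153); total welfare W = $564.
Okafor receives Lot F at value $169, so the others get W − 169 = $395.
Without Okafor: best allocation of the remaining 3 bidders over all 4 lots is Eriksen→Lot A ($149), Osei→Lot F ($170), Kapoor→Lot B ($153), total $472.
VCG payment = (others' best without Okafor) − (others' welfare with Okafor) = 472 − 395 = $77.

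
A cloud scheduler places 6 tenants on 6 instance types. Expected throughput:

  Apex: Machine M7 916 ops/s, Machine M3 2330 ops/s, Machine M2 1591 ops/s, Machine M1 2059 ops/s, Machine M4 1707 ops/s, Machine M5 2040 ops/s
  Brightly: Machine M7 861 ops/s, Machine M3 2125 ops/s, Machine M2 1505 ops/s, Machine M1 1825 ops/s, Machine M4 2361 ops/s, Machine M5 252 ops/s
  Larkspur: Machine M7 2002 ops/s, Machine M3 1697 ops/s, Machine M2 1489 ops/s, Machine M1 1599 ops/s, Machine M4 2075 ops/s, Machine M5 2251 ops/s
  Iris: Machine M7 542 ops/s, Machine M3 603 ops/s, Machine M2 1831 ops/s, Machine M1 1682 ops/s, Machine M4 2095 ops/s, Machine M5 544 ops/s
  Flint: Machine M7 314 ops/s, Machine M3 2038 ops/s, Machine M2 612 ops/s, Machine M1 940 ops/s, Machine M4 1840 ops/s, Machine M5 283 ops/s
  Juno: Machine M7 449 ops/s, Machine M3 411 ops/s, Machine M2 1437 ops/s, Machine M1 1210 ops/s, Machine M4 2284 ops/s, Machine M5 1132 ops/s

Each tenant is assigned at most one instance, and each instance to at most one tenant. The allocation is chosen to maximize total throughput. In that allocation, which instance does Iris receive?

Optimal: Apex→Machine M5 (2040 ops/s), Brightly→Machine M1 (1825 ops/s), Larkspur→Machine M7 (2002 ops/s), Iris→Machine M2 (1831 ops/s), Flint→Machine M3 (2038 ops/s), Juno→Machine M4 (2284 ops/s) — total 2040+1825+2002+1831+2038+2284 = 12020 ops/s.
Column-greedy (each instance in turn goes to its best remaining tenant) gives 10555 ops/s, worse by 1465.
Next-best assignment: Apex→Machine M5, Brightly→Machine M4, Larkspur→Machine M7, Iris→Machine M1, Flint→Machine M3, Juno→Machine M2 = 11560 ops/s.
Swapping Juno↔Flint (Juno→Machine M3 411 ops/s, Flint→Machine M4 1840 ops/s) loses 2071.
Iris's own top instance is Machine M4 (2095 ops/s), but forcing Iris→Machine M4 and reassigning the rest optimally gives only 11437 ops/s — worse by 583.

Iris receives Machine M2.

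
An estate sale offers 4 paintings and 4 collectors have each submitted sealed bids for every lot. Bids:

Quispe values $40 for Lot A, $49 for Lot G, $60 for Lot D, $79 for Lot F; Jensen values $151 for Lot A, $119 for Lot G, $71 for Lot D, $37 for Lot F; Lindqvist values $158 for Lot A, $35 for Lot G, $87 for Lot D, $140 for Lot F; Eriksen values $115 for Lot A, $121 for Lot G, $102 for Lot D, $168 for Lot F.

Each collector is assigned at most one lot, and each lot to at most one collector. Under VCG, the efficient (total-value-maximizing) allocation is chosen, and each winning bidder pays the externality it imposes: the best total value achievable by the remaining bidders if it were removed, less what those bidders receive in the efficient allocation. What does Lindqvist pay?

Efficient allocation: Quispe→Lot D ($60), Jensen→Lot G ($119), Lindqvist→Lot A ($158), Eriksen→Lot F ($168); total welfare W = $505.
Lindqvist receives Lot A at value $158, so the others get W − 158 = $347.
Without Lindqvist: best allocation of the remaining 3 bidders over all 4 lots is Quispe→Lot D ($60), Jensen→Lot A ($151), Eriksen→Lot F ($168), total $379.
VCG payment = (others' best without Lindqvist) − (others' welfare with Lindqvist) = 379 − 347 = $32.

Lindqvist pays $32.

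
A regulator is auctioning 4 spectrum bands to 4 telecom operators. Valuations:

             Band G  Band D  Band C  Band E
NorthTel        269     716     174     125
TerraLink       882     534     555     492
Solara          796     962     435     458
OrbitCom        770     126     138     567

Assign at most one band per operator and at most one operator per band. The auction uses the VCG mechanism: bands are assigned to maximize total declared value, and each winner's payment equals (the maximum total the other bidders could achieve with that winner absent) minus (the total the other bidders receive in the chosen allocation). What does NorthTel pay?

Efficient allocation: NorthTel→Band D ($716M), TerraLink→Band C ($555M), Solara→Band G ($796M), OrbitCom→Band E ($567M); total welfare W = $2634M.
NorthTel receives Band D at value $716M, so the others get W − 716 = $1918M.
Without NorthTel: best allocation of the remaining 3 bidders over all 4 bands is TerraLink→Band G ($882M), Solara→Band D ($962M), OrbitCom→Band E ($567M), total $2411M.
VCG payment = (others' best without NorthTel) − (others' welfare with NorthTel) = 2411 − 1918 = $493M.

NorthTel pays $493M.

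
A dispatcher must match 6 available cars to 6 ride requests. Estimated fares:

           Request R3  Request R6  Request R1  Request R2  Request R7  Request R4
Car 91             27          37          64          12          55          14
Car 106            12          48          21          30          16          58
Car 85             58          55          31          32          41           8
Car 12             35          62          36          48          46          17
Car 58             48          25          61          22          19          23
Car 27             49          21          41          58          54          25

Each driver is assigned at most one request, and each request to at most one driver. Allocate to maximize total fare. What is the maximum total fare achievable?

Optimal: Car 91→Request R7 ($55), Car 106→Request R4 ($58), Car 85→Request R3 ($58), Car 12→Request R6 ($62), Car 58→Request R1 ($61), Car 27→Request R2 ($58) — total 55+58+58+62+61+58 = $352.

Max total: $352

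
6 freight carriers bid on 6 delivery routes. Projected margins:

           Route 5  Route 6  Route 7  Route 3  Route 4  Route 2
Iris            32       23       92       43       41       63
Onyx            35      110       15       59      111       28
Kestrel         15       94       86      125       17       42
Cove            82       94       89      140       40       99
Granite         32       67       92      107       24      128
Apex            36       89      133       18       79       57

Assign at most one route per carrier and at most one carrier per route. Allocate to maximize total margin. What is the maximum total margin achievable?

Optimal: Iris→Route 5 ($32k), Onyx→Route 4 ($111k), Kestrel→Route 6 ($94k), Cove→Route 3 ($140k), Granite→Route 2 ($128k), Apex→Route 7 ($133k) — total 32+111+94+140+128+133 = $638k.
Column-greedy (each route in turn goes to its best remaining carrier) gives $619k, worse by 19.
Swapping Cove↔Onyx (Cove→Route 4 $40k, Onyx→Route 3 $59k) loses 152.
Checked against all permutations: $638k is optimal.

Maximum total: $638k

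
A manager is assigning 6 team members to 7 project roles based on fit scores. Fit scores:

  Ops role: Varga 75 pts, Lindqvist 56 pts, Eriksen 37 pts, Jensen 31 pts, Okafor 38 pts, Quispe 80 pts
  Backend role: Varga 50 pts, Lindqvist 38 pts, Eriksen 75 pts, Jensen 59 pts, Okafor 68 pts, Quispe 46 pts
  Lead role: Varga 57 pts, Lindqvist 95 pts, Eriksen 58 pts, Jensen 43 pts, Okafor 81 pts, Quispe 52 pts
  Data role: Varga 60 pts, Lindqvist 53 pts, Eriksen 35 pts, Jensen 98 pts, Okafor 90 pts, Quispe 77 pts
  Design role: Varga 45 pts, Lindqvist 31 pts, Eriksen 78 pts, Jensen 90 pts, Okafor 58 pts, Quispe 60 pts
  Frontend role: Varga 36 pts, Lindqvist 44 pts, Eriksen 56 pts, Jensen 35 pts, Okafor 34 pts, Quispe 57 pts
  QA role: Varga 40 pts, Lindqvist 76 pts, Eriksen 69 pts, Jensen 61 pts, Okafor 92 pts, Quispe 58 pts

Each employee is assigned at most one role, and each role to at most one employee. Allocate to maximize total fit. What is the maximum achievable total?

Optimal: Varga→Ops role (75 pts), Lindqvist→Lead role (95 pts), Eriksen→Backend role (75 pts), Jensen→Design role (90 pts), Okafor→QA role (92 pts), Quispe→Data role (77 pts) — total 75+95+75+90+92+77 = 504 pts.
Max-entry greedy (repeatedly take the single best remaining cell) gives 493 pts, worse by 11.
Next-best assignment: Varga→Ops role, Lindqvist→Lead role, Eriksen→Backend role, Jensen→Data role, Okafor→QA role, Quispe→Design role = 495 pts.
Checked against all permutations: 504 pts is optimal.

Max total: 504 pts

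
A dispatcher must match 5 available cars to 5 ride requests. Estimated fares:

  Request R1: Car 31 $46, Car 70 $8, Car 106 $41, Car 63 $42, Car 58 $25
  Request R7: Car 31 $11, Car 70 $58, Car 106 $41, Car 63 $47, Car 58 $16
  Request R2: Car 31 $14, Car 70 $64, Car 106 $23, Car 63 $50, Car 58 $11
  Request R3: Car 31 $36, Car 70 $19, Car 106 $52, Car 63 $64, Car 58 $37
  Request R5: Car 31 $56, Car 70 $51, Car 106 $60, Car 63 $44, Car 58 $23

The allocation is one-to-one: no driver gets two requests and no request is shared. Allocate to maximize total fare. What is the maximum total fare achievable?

Maximum total: $254

This is the linear assignment problem.
Optimal: Car 31→Request R1 ($46), Car 70→Request R2 ($64), Car 106→Request R5 ($60), Car 63→Request R7 ($47), Car 58→Request R3 ($37) — total 46+64+60+47+37 = $254.
Row-greedy (each driver in turn takes its best remaining request) gives $244, worse by 10.
Swapping Car 106↔Car 63 (Car 106→Request R7 $41, Car 63→Request R5 $44) loses 22.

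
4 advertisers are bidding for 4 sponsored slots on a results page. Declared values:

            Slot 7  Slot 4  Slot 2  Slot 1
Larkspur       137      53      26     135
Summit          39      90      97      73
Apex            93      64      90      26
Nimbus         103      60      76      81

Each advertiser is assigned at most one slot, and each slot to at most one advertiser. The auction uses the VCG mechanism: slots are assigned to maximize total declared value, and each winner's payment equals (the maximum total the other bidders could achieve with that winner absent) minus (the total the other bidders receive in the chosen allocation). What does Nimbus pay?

Efficient allocation: Larkspur→Slot 1 ($135), Summit→Slot 4 ($90), Apex→Slot 2 ($90), Nimbus→Slot 7 ($103); total welfare W = $418.
Nimbus receives Slot 7 at value $103, so the others get W − 103 = $315.
Without Nimbus: best allocation of the remaining 3 bidders over all 4 slots is Larkspur→Slot 1 ($135), Summit→Slot 2 ($97), Apex→Slot 7 ($93), total $325.
VCG payment = (others' best without Nimbus) − (others' welfare with Nimbus) = 325 − 315 = $10.

Nimbus pays $10.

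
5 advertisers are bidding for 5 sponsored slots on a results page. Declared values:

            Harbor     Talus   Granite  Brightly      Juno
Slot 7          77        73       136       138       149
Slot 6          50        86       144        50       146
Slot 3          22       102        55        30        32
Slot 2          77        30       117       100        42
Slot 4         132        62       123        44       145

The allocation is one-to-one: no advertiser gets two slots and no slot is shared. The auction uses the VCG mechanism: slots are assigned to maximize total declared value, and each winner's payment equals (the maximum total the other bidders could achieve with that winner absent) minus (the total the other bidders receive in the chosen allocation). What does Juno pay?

Efficient allocation: Harbor→Slot 4 ($132), Talus→Slot 3 ($102), Granite→Slot 2 ($117), Brightly→Slot 7 ($138), Juno→Slot 6 ($146); total welfare W = $635.
Juno receives Slot 6 at value $146, so the others get W − 146 = $489.
Without Juno: best allocation of the remaining 4 bidders over all 5 slots is Harbor→Slot 4 ($132), Talus→Slot 3 ($102), Granite→Slot 6 ($144), Brightly→Slot 7 ($138), total $516.
VCG payment = (others' best without Juno) − (others' welfare with Juno) = 516 − 489 = $27.

Juno pays $27.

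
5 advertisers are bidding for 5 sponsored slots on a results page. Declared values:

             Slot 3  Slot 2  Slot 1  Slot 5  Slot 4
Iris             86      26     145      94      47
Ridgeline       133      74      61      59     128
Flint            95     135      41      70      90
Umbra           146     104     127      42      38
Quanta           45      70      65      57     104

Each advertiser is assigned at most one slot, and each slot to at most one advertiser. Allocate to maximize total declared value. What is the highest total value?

Maximum total: $611

Optimal: Iris→Slot 1 ($145), Ridgeline→Slot 4 ($128), Flint→Slot 2 ($135), Umbra→Slot 3 ($146), Quanta→Slot 5 ($57) — total 145+128+135+146+57 = $611.
Row-greedy (each advertiser in turn takes its best remaining slot) gives $559, worse by 52.
Checked against all permutations: $611 is optimal.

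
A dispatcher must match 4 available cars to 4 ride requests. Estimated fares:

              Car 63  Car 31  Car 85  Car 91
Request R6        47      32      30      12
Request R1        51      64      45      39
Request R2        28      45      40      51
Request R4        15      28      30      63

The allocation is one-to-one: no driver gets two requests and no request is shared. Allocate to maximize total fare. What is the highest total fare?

Max total: $214

Optimal: Car 63→Request R6 ($47), Car 31→Request R1 ($64), Car 85→Request R2 ($40), Car 91→Request R4 ($63) — total 47+64+40+63 = $214.
Row-greedy (each driver in turn takes its best remaining request) gives $189, worse by 25.
Swapping Car 85↔Car 63 (Car 85→Request R6 $30, Car 63→Request R2 $28) loses 29.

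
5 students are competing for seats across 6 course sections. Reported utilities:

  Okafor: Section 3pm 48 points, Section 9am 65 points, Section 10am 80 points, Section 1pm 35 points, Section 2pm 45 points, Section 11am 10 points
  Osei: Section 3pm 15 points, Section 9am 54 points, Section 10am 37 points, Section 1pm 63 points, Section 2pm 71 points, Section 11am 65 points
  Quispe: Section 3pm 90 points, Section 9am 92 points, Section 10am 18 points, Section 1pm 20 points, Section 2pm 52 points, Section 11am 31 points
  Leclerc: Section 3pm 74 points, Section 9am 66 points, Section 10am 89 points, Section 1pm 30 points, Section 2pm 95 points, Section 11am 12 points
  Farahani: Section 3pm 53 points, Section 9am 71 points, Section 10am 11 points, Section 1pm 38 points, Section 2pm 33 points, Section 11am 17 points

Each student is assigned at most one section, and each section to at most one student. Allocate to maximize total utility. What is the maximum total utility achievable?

Optimal: Okafor→Section 10am (80 points), Osei→Section 11am (65 points), Quispe→Section 3pm (90 points), Leclerc→Section 2pm (95 points), Farahani→Section 9am (71 points) — total 80+65+90+95+71 = 401 points.
Row-greedy (each student in turn takes its best remaining section) gives 355 points, worse by 46.
Swapping Osei↔Leclerc (Osei→Section 2pm 71 points, Leclerc→Section 11am 12 points) loses 77.
Checked against all permutations: 401 points is optimal.

Max total: 401 points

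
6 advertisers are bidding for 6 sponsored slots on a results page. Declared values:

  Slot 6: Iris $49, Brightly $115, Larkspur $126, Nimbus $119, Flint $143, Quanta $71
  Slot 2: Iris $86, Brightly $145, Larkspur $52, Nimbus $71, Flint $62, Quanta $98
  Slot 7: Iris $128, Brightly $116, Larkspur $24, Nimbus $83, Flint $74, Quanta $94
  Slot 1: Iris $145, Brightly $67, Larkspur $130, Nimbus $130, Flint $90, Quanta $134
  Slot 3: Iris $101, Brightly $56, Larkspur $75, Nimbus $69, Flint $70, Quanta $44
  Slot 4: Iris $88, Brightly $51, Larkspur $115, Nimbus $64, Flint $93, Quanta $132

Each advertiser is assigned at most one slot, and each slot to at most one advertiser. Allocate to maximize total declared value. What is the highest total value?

Optimal: Iris→Slot 7 ($128), Brightly→Slot 2 ($145), Larkspur→Slot 3 ($75), Nimbus→Slot 1 ($130), Flint→Slot 6 ($143), Quanta→Slot 4 ($132) — total 128+145+75+130+143+132 = $753.
Row-greedy (each advertiser in turn takes its best remaining slot) gives $636, worse by 117.

Max total: $753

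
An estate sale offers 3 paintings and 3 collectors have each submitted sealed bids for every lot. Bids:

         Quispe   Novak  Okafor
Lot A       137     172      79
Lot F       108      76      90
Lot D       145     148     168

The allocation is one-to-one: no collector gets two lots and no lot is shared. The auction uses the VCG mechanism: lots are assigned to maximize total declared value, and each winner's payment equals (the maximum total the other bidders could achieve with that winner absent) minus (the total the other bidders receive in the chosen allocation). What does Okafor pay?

Efficient allocation: Quispe→Lot F ($108), Novak→Lot A ($172), Okafor→Lot D ($168); total welfare W = $448.
Okafor receives Lot D at value $168, so the others get W − 168 = $280.
Without Okafor: best allocation of the remaining 2 bidders over all 3 lots is Quispe→Lot D ($145), Novak→Lot A ($172), total $317.
VCG payment = (others' best without Okafor) − (others' welfare with Okafor) = 317 − 280 = $37.

Okafor pays $37.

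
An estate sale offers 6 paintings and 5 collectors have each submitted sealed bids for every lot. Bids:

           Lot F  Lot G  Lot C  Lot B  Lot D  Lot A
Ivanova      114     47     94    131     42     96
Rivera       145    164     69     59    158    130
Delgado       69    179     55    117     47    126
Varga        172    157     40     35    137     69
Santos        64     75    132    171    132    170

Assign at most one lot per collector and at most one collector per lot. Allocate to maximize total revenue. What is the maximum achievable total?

Max total: $810

Optimal: Ivanova→Lot B ($131), Rivera→Lot D ($158), Delgado→Lot G ($179), Varga→Lot F ($172), Santos→Lot A ($170) — total 131+158+179+172+170 = $810.
Column-greedy (each lot in turn goes to its best remaining collector) gives $772, worse by 38.
Swapping Santos↔Varga (Santos→Lot F $64, Varga→Lot A $69) loses 209.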